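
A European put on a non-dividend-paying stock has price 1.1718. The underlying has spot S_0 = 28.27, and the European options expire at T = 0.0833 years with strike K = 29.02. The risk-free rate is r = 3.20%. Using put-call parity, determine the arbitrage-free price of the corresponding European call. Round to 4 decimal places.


Answer: Call price = 0.4991

Derivation:
Put-call parity: C - P = S_0 * exp(-qT) - K * exp(-rT).
S_0 * exp(-qT) = 28.2700 * 1.00000000 = 28.27000000
K * exp(-rT) = 29.0200 * 0.99733795 = 28.94274730
C = P + S*exp(-qT) - K*exp(-rT)
C = 1.1718 + 28.27000000 - 28.94274730 = 0.4991


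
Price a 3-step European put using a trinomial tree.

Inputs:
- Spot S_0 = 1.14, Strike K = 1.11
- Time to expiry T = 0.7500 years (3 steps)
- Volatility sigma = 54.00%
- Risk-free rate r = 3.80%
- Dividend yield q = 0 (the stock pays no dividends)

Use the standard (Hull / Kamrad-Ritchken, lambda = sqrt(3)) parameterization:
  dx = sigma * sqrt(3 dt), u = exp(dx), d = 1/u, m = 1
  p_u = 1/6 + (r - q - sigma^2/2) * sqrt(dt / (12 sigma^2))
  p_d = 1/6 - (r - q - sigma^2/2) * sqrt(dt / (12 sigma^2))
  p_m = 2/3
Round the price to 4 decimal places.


dt = T/N = 0.250000; dx = sigma*sqrt(3*dt) = 0.467654
u = exp(dx) = 1.596245; d = 1/u = 0.626470
p_u = 0.137853, p_m = 0.666667, p_d = 0.195481
Discount per step: exp(-r*dt) = 0.990545
Stock lattice S(k, j) with j the centered position index:
  k=0: S(0,+0) = 1.1400
  k=1: S(1,-1) = 0.7142; S(1,+0) = 1.1400; S(1,+1) = 1.8197
  k=2: S(2,-2) = 0.4474; S(2,-1) = 0.7142; S(2,+0) = 1.1400; S(2,+1) = 1.8197; S(2,+2) = 2.9047
  k=3: S(3,-3) = 0.2803; S(3,-2) = 0.4474; S(3,-1) = 0.7142; S(3,+0) = 1.1400; S(3,+1) = 1.8197; S(3,+2) = 2.9047; S(3,+3) = 4.6366
Terminal payoffs V(N, j) = max(K - S_T, 0):
  V(3,-3) = 0.829711; V(3,-2) = 0.662590; V(3,-1) = 0.395824; V(3,+0) = 0.000000; V(3,+1) = 0.000000; V(3,+2) = 0.000000; V(3,+3) = 0.000000
Backward induction: V(k, j) = exp(-r*dt) * [p_u * V(k+1, j+1) + p_m * V(k+1, j) + p_d * V(k+1, j-1)]
  V(2,-2) = exp(-r*dt) * [p_u*0.395824 + p_m*0.662590 + p_d*0.829711] = 0.652258
  V(2,-1) = exp(-r*dt) * [p_u*0.000000 + p_m*0.395824 + p_d*0.662590] = 0.389686
  V(2,+0) = exp(-r*dt) * [p_u*0.000000 + p_m*0.000000 + p_d*0.395824] = 0.076644
  V(2,+1) = exp(-r*dt) * [p_u*0.000000 + p_m*0.000000 + p_d*0.000000] = 0.000000
  V(2,+2) = exp(-r*dt) * [p_u*0.000000 + p_m*0.000000 + p_d*0.000000] = 0.000000
  V(1,-1) = exp(-r*dt) * [p_u*0.076644 + p_m*0.389686 + p_d*0.652258] = 0.394099
  V(1,+0) = exp(-r*dt) * [p_u*0.000000 + p_m*0.076644 + p_d*0.389686] = 0.126069
  V(1,+1) = exp(-r*dt) * [p_u*0.000000 + p_m*0.000000 + p_d*0.076644] = 0.014841
  V(0,+0) = exp(-r*dt) * [p_u*0.014841 + p_m*0.126069 + p_d*0.394099] = 0.161588

Answer: Price = V(0,0) = 0.1616


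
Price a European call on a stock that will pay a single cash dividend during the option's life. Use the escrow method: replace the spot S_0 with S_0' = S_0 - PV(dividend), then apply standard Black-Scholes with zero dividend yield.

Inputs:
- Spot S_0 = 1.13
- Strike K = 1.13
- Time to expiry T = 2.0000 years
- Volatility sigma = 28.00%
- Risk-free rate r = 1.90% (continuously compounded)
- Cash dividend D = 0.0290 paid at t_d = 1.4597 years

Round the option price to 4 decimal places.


PV(D) = D * exp(-r * t_d) = 0.0290 * 0.97264676 = 0.02820676
S_0' = S_0 - PV(D) = 1.1300 - 0.02820676 = 1.10179324
d1 = (ln(S_0'/K) + (r + sigma^2/2)*T) / (sigma*sqrt(T)) = 0.23011639
d2 = d1 - sigma*sqrt(T) = -0.16586341
exp(-rT) = 0.96271294
N(d1) = 0.59099934; N(d2) = 0.43413222
C = S_0' * N(d1) - K * exp(-rT) * N(d2) = 1.10179324 * 0.59099934 - 1.1300 * 0.96271294 * 0.43413222 = 0.1789

Answer: Price = 0.1789


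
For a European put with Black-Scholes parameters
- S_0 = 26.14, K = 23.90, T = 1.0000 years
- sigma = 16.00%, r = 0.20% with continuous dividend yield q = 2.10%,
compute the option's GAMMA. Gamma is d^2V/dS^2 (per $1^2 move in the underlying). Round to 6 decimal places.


Answer: Gamma = 0.081542

Derivation:
d1 = 0.5211765579; d2 = 0.3611765579
phi(d1) = 0.3482791257; exp(-qT) = 0.9792189646; exp(-rT) = 0.9980019987
Gamma = exp(-qT) * phi(d1) / (S * sigma * sqrt(T)) = 0.9792189646 * 0.3482791257 / (26.1400 * 0.1600 * 1.0000000000) = 0.081542


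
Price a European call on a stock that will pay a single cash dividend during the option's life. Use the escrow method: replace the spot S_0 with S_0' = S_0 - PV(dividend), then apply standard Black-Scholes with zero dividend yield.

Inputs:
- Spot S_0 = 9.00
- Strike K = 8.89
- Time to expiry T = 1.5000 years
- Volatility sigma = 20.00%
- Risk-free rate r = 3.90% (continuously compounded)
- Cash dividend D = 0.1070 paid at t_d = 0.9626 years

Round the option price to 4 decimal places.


Answer: Price = 1.1227

Derivation:
PV(D) = D * exp(-r * t_d) = 0.1070 * 0.96315454 = 0.10305754
S_0' = S_0 - PV(D) = 9.0000 - 0.10305754 = 8.89694246
d1 = (ln(S_0'/K) + (r + sigma^2/2)*T) / (sigma*sqrt(T)) = 0.36448662
d2 = d1 - sigma*sqrt(T) = 0.11953765
exp(-rT) = 0.94317824
N(d1) = 0.64225267; N(d2) = 0.54757529
C = S_0' * N(d1) - K * exp(-rT) * N(d2) = 8.89694246 * 0.64225267 - 8.8900 * 0.94317824 * 0.54757529 = 1.1227


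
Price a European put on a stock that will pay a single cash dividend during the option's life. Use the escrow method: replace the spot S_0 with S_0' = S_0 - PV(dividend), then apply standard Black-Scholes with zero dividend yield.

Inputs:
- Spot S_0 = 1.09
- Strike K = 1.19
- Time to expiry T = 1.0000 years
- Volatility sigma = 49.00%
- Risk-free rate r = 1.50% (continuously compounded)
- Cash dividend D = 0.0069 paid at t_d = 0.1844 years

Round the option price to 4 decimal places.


Answer: Price = 0.2656

Derivation:
PV(D) = D * exp(-r * t_d) = 0.0069 * 0.99723782 = 0.00688094
S_0' = S_0 - PV(D) = 1.0900 - 0.00688094 = 1.08311906
d1 = (ln(S_0'/K) + (r + sigma^2/2)*T) / (sigma*sqrt(T)) = 0.08355426
d2 = d1 - sigma*sqrt(T) = -0.40644574
exp(-rT) = 0.98511194
N(-d1) = 0.46670542; N(-d2) = 0.65779244
P = K * exp(-rT) * N(-d2) - S_0' * N(-d1) = 1.1900 * 0.98511194 * 0.65779244 - 1.08311906 * 0.46670542 = 0.2656


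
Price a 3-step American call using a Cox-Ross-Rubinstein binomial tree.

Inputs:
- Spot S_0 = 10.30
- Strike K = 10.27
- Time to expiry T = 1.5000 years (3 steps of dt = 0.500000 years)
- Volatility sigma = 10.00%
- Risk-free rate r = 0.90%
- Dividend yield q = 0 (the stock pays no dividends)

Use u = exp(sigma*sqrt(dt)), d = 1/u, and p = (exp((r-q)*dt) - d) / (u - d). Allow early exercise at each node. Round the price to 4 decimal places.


Answer: Price = V(0,0) = 0.6288

Derivation:
dt = T/N = 0.500000
u = exp(sigma*sqrt(dt)) = 1.073271; d = 1/u = 0.931731
p = (exp((r-q)*dt) - d) / (u - d) = 0.514195
Discount per step: exp(-r*dt) = 0.995510
Stock lattice S(k, i) with i counting down-moves:
  k=0: S(0,0) = 10.3000
  k=1: S(1,0) = 11.0547; S(1,1) = 9.5968
  k=2: S(2,0) = 11.8647; S(2,1) = 10.3000; S(2,2) = 8.9417
  k=3: S(3,0) = 12.7340; S(3,1) = 11.0547; S(3,2) = 9.5968; S(3,3) = 8.3312
Terminal payoffs V(N, i) = max(S_T - K, 0):
  V(3,0) = 2.464004; V(3,1) = 0.784688; V(3,2) = 0.000000; V(3,3) = 0.000000
Backward induction: V(k, i) = exp(-r*dt) * [p * V(k+1, i) + (1-p) * V(k+1, i+1)]; then take max(V_cont, immediate exercise) for American.
  V(2,0) = exp(-r*dt) * [p*2.464004 + (1-p)*0.784688] = 1.640783; exercise = 1.594672; V(2,0) = max -> 1.640783
  V(2,1) = exp(-r*dt) * [p*0.784688 + (1-p)*0.000000] = 0.401671; exercise = 0.030000; V(2,1) = max -> 0.401671
  V(2,2) = exp(-r*dt) * [p*0.000000 + (1-p)*0.000000] = 0.000000; exercise = 0.000000; V(2,2) = max -> 0.000000
  V(1,0) = exp(-r*dt) * [p*1.640783 + (1-p)*0.401671] = 1.034152; exercise = 0.784688; V(1,0) = max -> 1.034152
  V(1,1) = exp(-r*dt) * [p*0.401671 + (1-p)*0.000000] = 0.205610; exercise = 0.000000; V(1,1) = max -> 0.205610
  V(0,0) = exp(-r*dt) * [p*1.034152 + (1-p)*0.205610] = 0.628805; exercise = 0.030000; V(0,0) = max -> 0.628805


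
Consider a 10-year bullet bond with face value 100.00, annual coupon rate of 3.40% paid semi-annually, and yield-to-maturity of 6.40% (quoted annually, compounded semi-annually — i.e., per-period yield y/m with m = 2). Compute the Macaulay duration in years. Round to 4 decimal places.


Answer: Macaulay duration = 8.3242 years

Derivation:
Coupon per period c = face * coupon_rate / m = 1.700000
Periods per year m = 2; per-period yield y/m = 0.032000
Number of cashflows N = 20
Cashflows (t years, CF_t, discount factor 1/(1+y/m)^(m*t), PV):
  t = 0.5000: CF_t = 1.700000, DF = 0.968992, PV = 1.647287
  t = 1.0000: CF_t = 1.700000, DF = 0.938946, PV = 1.596208
  t = 1.5000: CF_t = 1.700000, DF = 0.909831, PV = 1.546713
  t = 2.0000: CF_t = 1.700000, DF = 0.881620, PV = 1.498753
  t = 2.5000: CF_t = 1.700000, DF = 0.854283, PV = 1.452280
  t = 3.0000: CF_t = 1.700000, DF = 0.827793, PV = 1.407248
  t = 3.5000: CF_t = 1.700000, DF = 0.802125, PV = 1.363613
  t = 4.0000: CF_t = 1.700000, DF = 0.777253, PV = 1.321330
  t = 4.5000: CF_t = 1.700000, DF = 0.753152, PV = 1.280359
  t = 5.0000: CF_t = 1.700000, DF = 0.729799, PV = 1.240658
  t = 5.5000: CF_t = 1.700000, DF = 0.707169, PV = 1.202188
  t = 6.0000: CF_t = 1.700000, DF = 0.685241, PV = 1.164910
  t = 6.5000: CF_t = 1.700000, DF = 0.663994, PV = 1.128789
  t = 7.0000: CF_t = 1.700000, DF = 0.643405, PV = 1.093788
  t = 7.5000: CF_t = 1.700000, DF = 0.623454, PV = 1.059872
  t = 8.0000: CF_t = 1.700000, DF = 0.604122, PV = 1.027008
  t = 8.5000: CF_t = 1.700000, DF = 0.585390, PV = 0.995163
  t = 9.0000: CF_t = 1.700000, DF = 0.567238, PV = 0.964305
  t = 9.5000: CF_t = 1.700000, DF = 0.549649, PV = 0.934404
  t = 10.0000: CF_t = 101.700000, DF = 0.532606, PV = 54.166030
Price P = sum_t PV_t = 78.090906
Macaulay numerator sum_t t * PV_t:
  t * PV_t at t = 0.5000: 0.823643
  t * PV_t at t = 1.0000: 1.596208
  t * PV_t at t = 1.5000: 2.320070
  t * PV_t at t = 2.0000: 2.997506
  t * PV_t at t = 2.5000: 3.630701
  t * PV_t at t = 3.0000: 4.221745
  t * PV_t at t = 3.5000: 4.772644
  t * PV_t at t = 4.0000: 5.285321
  t * PV_t at t = 4.5000: 5.761614
  t * PV_t at t = 5.0000: 6.203288
  t * PV_t at t = 5.5000: 6.612032
  t * PV_t at t = 6.0000: 6.989463
  t * PV_t at t = 6.5000: 7.337130
  t * PV_t at t = 7.0000: 7.656516
  t * PV_t at t = 7.5000: 7.949041
  t * PV_t at t = 8.0000: 8.216063
  t * PV_t at t = 8.5000: 8.458883
  t * PV_t at t = 9.0000: 8.678744
  t * PV_t at t = 9.5000: 8.876838
  t * PV_t at t = 10.0000: 541.660301
Macaulay duration D = (sum_t t * PV_t) / P = 650.047751 / 78.090906 = 8.324244


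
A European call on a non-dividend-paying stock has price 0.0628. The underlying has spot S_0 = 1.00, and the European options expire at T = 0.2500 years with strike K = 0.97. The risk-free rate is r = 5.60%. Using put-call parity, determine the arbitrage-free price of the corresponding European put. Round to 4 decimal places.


Answer: Put price = 0.0193

Derivation:
Put-call parity: C - P = S_0 * exp(-qT) - K * exp(-rT).
S_0 * exp(-qT) = 1.0000 * 1.00000000 = 1.00000000
K * exp(-rT) = 0.9700 * 0.98609754 = 0.95651462
P = C - S*exp(-qT) + K*exp(-rT)
P = 0.0628 - 1.00000000 + 0.95651462 = 0.0193


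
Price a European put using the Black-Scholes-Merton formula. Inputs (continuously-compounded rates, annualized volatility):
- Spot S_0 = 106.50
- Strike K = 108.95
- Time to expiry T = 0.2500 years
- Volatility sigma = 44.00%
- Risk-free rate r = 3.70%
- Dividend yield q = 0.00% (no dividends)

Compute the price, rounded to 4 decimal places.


d1 = (ln(S/K) + (r - q + 0.5*sigma^2) * T) / (sigma * sqrt(T)) = 0.04866329
d2 = d1 - sigma * sqrt(T) = -0.17133671
exp(-rT) = 0.99079265; exp(-qT) = 1.00000000
P = K * exp(-rT) * N(-d2) - S_0 * exp(-qT) * N(-d1)
N(-d1) = 0.48059382; N(-d2) = 0.56802049
P = 108.9500 * 0.99079265 * 0.56802049 - 106.5000 * 1.00000000 * 0.48059382 = 10.1328

Answer: Price = 10.1328


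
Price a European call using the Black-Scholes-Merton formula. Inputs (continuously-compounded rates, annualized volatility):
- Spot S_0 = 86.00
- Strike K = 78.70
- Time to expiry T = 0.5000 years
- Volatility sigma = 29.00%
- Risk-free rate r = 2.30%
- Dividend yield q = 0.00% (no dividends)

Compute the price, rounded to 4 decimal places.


Answer: Price = 11.5677

Derivation:
d1 = (ln(S/K) + (r - q + 0.5*sigma^2) * T) / (sigma * sqrt(T)) = 0.59118585
d2 = d1 - sigma * sqrt(T) = 0.38612488
exp(-rT) = 0.98856587; exp(-qT) = 1.00000000
C = S_0 * exp(-qT) * N(d1) - K * exp(-rT) * N(d2)
N(d1) = 0.72280205; N(d2) = 0.65029791
C = 86.0000 * 1.00000000 * 0.72280205 - 78.7000 * 0.98856587 * 0.65029791 = 11.5677


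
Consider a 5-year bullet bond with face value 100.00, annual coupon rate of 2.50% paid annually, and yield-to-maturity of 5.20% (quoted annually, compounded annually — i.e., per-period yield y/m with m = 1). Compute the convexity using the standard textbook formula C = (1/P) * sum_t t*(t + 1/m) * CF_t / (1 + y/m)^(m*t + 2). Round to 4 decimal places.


Answer: Convexity = 25.2690

Derivation:
Coupon per period c = face * coupon_rate / m = 2.500000
Periods per year m = 1; per-period yield y/m = 0.052000
Number of cashflows N = 5
Cashflows (t years, CF_t, discount factor 1/(1+y/m)^(m*t), PV):
  t = 1.0000: CF_t = 2.500000, DF = 0.950570, PV = 2.376426
  t = 2.0000: CF_t = 2.500000, DF = 0.903584, PV = 2.258960
  t = 3.0000: CF_t = 2.500000, DF = 0.858920, PV = 2.147300
  t = 4.0000: CF_t = 2.500000, DF = 0.816464, PV = 2.041160
  t = 5.0000: CF_t = 102.500000, DF = 0.776106, PV = 79.550913
Price P = sum_t PV_t = 88.374759
Convexity numerator sum_t t*(t + 1/m) * CF_t / (1+y/m)^(m*t + 2):
  t = 1.0000: term = 4.294601
  t = 2.0000: term = 12.246960
  t = 3.0000: term = 23.283194
  t = 4.0000: term = 36.887189
  t = 5.0000: term = 2156.427896
Convexity = (1/P) * sum = 2233.139840 / 88.374759 = 25.268978


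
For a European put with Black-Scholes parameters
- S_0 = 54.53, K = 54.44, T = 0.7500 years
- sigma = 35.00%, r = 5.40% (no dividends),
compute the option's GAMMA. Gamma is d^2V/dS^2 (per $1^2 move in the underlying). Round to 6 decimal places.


d1 = 0.2906194232; d2 = -0.0124894682
phi(d1) = 0.3824457913; exp(-qT) = 1.0000000000; exp(-rT) = 0.9603091645
Gamma = exp(-qT) * phi(d1) / (S * sigma * sqrt(T)) = 1.0000000000 * 0.3824457913 / (54.5300 * 0.3500 * 0.8660254038) = 0.023139

Answer: Gamma = 0.023139


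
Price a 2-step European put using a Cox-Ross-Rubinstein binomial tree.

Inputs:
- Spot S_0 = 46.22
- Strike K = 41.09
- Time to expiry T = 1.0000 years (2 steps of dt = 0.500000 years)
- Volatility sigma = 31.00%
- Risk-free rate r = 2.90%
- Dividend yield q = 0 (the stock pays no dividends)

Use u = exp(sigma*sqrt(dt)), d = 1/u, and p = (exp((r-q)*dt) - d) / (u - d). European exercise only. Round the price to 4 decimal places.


dt = T/N = 0.500000
u = exp(sigma*sqrt(dt)) = 1.245084; d = 1/u = 0.803159
p = (exp((r-q)*dt) - d) / (u - d) = 0.478468
Discount per step: exp(-r*dt) = 0.985605
Stock lattice S(k, i) with i counting down-moves:
  k=0: S(0,0) = 46.2200
  k=1: S(1,0) = 57.5478; S(1,1) = 37.1220
  k=2: S(2,0) = 71.6518; S(2,1) = 46.2200; S(2,2) = 29.8148
Terminal payoffs V(N, i) = max(K - S_T, 0):
  V(2,0) = 0.000000; V(2,1) = 0.000000; V(2,2) = 11.275156
Backward induction: V(k, i) = exp(-r*dt) * [p * V(k+1, i) + (1-p) * V(k+1, i+1)].
  V(1,0) = exp(-r*dt) * [p*0.000000 + (1-p)*0.000000] = 0.000000
  V(1,1) = exp(-r*dt) * [p*0.000000 + (1-p)*11.275156] = 5.795709
  V(0,0) = exp(-r*dt) * [p*0.000000 + (1-p)*5.795709] = 2.979138

Answer: Price = V(0,0) = 2.9791


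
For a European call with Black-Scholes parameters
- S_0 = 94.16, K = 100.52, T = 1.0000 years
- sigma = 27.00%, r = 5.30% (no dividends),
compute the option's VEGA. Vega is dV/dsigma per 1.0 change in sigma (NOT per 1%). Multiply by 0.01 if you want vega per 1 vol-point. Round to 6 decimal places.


Answer: Vega = 37.415200

Derivation:
d1 = 0.0892175936; d2 = -0.1807824064
phi(d1) = 0.3973576895; exp(-qT) = 1.0000000000; exp(-rT) = 0.9483800125
Vega = S * exp(-qT) * phi(d1) * sqrt(T) = 94.1600 * 1.0000000000 * 0.3973576895 * 1.0000000000 = 37.415200


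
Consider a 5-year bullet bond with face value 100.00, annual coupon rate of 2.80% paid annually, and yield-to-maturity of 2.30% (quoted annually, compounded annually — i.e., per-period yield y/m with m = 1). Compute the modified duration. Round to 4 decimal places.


Coupon per period c = face * coupon_rate / m = 2.800000
Periods per year m = 1; per-period yield y/m = 0.023000
Number of cashflows N = 5
Cashflows (t years, CF_t, discount factor 1/(1+y/m)^(m*t), PV):
  t = 1.0000: CF_t = 2.800000, DF = 0.977517, PV = 2.737048
  t = 2.0000: CF_t = 2.800000, DF = 0.955540, PV = 2.675511
  t = 3.0000: CF_t = 2.800000, DF = 0.934056, PV = 2.615358
  t = 4.0000: CF_t = 2.800000, DF = 0.913056, PV = 2.556557
  t = 5.0000: CF_t = 102.800000, DF = 0.892528, PV = 91.751875
Price P = sum_t PV_t = 102.336349
First compute Macaulay numerator sum_t t * PV_t:
  t * PV_t at t = 1.0000: 2.737048
  t * PV_t at t = 2.0000: 5.351022
  t * PV_t at t = 3.0000: 7.846074
  t * PV_t at t = 4.0000: 10.226228
  t * PV_t at t = 5.0000: 458.759373
Macaulay duration D = 484.919745 / 102.336349 = 4.738490
Modified duration = D / (1 + y/m) = 4.738490 / (1 + 0.023000) = 4.631955

Answer: Modified duration = 4.6320


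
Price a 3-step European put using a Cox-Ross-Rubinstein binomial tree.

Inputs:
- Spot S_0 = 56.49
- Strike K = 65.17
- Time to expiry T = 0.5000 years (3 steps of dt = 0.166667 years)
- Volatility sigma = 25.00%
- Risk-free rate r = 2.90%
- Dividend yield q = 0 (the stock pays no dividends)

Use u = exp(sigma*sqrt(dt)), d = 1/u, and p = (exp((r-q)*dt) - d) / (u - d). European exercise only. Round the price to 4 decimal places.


Answer: Price = V(0,0) = 9.1503

Derivation:
dt = T/N = 0.166667
u = exp(sigma*sqrt(dt)) = 1.107452; d = 1/u = 0.902974
p = (exp((r-q)*dt) - d) / (u - d) = 0.498201
Discount per step: exp(-r*dt) = 0.995178
Stock lattice S(k, i) with i counting down-moves:
  k=0: S(0,0) = 56.4900
  k=1: S(1,0) = 62.5600; S(1,1) = 51.0090
  k=2: S(2,0) = 69.2822; S(2,1) = 56.4900; S(2,2) = 46.0598
  k=3: S(3,0) = 76.7267; S(3,1) = 62.5600; S(3,2) = 51.0090; S(3,3) = 41.5907
Terminal payoffs V(N, i) = max(K - S_T, 0):
  V(3,0) = 0.000000; V(3,1) = 2.610025; V(3,2) = 14.161027; V(3,3) = 23.579266
Backward induction: V(k, i) = exp(-r*dt) * [p * V(k+1, i) + (1-p) * V(k+1, i+1)].
  V(2,0) = exp(-r*dt) * [p*0.000000 + (1-p)*2.610025] = 1.303392
  V(2,1) = exp(-r*dt) * [p*2.610025 + (1-p)*14.161027] = 8.365772
  V(2,2) = exp(-r*dt) * [p*14.161027 + (1-p)*23.579266] = 18.796021
  V(1,0) = exp(-r*dt) * [p*1.303392 + (1-p)*8.365772] = 4.823914
  V(1,1) = exp(-r*dt) * [p*8.365772 + (1-p)*18.796021] = 13.534085
  V(0,0) = exp(-r*dt) * [p*4.823914 + (1-p)*13.534085] = 9.150334


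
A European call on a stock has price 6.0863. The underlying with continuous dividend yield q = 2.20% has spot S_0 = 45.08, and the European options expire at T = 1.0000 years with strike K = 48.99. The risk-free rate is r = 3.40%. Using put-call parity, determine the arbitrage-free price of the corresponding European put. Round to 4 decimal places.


Put-call parity: C - P = S_0 * exp(-qT) - K * exp(-rT).
S_0 * exp(-qT) = 45.0800 * 0.97824024 = 44.09906980
K * exp(-rT) = 48.9900 * 0.96657150 = 47.35233801
P = C - S*exp(-qT) + K*exp(-rT)
P = 6.0863 - 44.09906980 + 47.35233801 = 9.3396

Answer: Put price = 9.3396


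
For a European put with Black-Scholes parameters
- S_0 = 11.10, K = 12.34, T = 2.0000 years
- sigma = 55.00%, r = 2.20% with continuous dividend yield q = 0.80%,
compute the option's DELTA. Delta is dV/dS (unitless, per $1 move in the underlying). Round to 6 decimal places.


Answer: Delta = -0.380251

Derivation:
d1 = 0.2887555263; d2 = -0.4890619330
phi(d1) = 0.3826523478; exp(-qT) = 0.9841273201; exp(-rT) = 0.9569539575
N(-d1) = 0.3863842339
Delta = -exp(-qT) * N(-d1) = -0.9841273201 * 0.3863842339 = -0.380251


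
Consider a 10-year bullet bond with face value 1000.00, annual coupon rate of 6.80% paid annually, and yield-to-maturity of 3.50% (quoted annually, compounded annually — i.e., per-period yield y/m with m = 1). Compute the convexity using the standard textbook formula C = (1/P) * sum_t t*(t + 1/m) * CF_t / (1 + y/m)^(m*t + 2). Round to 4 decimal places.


Coupon per period c = face * coupon_rate / m = 68.000000
Periods per year m = 1; per-period yield y/m = 0.035000
Number of cashflows N = 10
Cashflows (t years, CF_t, discount factor 1/(1+y/m)^(m*t), PV):
  t = 1.0000: CF_t = 68.000000, DF = 0.966184, PV = 65.700483
  t = 2.0000: CF_t = 68.000000, DF = 0.933511, PV = 63.478728
  t = 3.0000: CF_t = 68.000000, DF = 0.901943, PV = 61.332104
  t = 4.0000: CF_t = 68.000000, DF = 0.871442, PV = 59.258071
  t = 5.0000: CF_t = 68.000000, DF = 0.841973, PV = 57.254175
  t = 6.0000: CF_t = 68.000000, DF = 0.813501, PV = 55.318044
  t = 7.0000: CF_t = 68.000000, DF = 0.785991, PV = 53.447385
  t = 8.0000: CF_t = 68.000000, DF = 0.759412, PV = 51.639986
  t = 9.0000: CF_t = 68.000000, DF = 0.733731, PV = 49.893706
  t = 10.0000: CF_t = 1068.000000, DF = 0.708919, PV = 757.125293
Price P = sum_t PV_t = 1274.447976
Convexity numerator sum_t t*(t + 1/m) * CF_t / (1+y/m)^(m*t + 2):
  t = 1.0000: term = 122.664208
  t = 2.0000: term = 355.548429
  t = 3.0000: term = 687.050104
  t = 4.0000: term = 1106.360876
  t = 5.0000: term = 1603.421560
  t = 6.0000: term = 2168.879405
  t = 7.0000: term = 2794.047542
  t = 8.0000: term = 3470.866512
  t = 9.0000: term = 4191.867768
  t = 10.0000: term = 77746.301883
Convexity = (1/P) * sum = 94247.008287 / 1274.447976 = 73.951240

Answer: Convexity = 73.9512


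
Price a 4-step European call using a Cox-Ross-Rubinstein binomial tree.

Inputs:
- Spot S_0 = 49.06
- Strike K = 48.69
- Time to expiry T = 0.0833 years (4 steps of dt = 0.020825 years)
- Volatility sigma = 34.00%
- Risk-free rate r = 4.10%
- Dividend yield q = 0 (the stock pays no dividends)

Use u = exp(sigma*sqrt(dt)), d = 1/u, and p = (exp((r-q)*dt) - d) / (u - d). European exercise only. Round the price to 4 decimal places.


Answer: Price = V(0,0) = 2.1378

Derivation:
dt = T/N = 0.020825
u = exp(sigma*sqrt(dt)) = 1.050289; d = 1/u = 0.952119
p = (exp((r-q)*dt) - d) / (u - d) = 0.496437
Discount per step: exp(-r*dt) = 0.999147
Stock lattice S(k, i) with i counting down-moves:
  k=0: S(0,0) = 49.0600
  k=1: S(1,0) = 51.5272; S(1,1) = 46.7110
  k=2: S(2,0) = 54.1184; S(2,1) = 49.0600; S(2,2) = 44.4744
  k=3: S(3,0) = 56.8399; S(3,1) = 51.5272; S(3,2) = 46.7110; S(3,3) = 42.3449
  k=4: S(4,0) = 59.6983; S(4,1) = 54.1184; S(4,2) = 49.0600; S(4,3) = 44.4744; S(4,4) = 40.3174
Terminal payoffs V(N, i) = max(S_T - K, 0):
  V(4,0) = 11.008319; V(4,1) = 5.428385; V(4,2) = 0.370000; V(4,3) = 0.000000; V(4,4) = 0.000000
Backward induction: V(k, i) = exp(-r*dt) * [p * V(k+1, i) + (1-p) * V(k+1, i+1)].
  V(3,0) = exp(-r*dt) * [p*11.008319 + (1-p)*5.428385] = 8.191476
  V(3,1) = exp(-r*dt) * [p*5.428385 + (1-p)*0.370000] = 2.878712
  V(3,2) = exp(-r*dt) * [p*0.370000 + (1-p)*0.000000] = 0.183525
  V(3,3) = exp(-r*dt) * [p*0.000000 + (1-p)*0.000000] = 0.000000
  V(2,0) = exp(-r*dt) * [p*8.191476 + (1-p)*2.878712] = 5.511459
  V(2,1) = exp(-r*dt) * [p*2.878712 + (1-p)*0.183525] = 1.520218
  V(2,2) = exp(-r*dt) * [p*0.183525 + (1-p)*0.000000] = 0.091031
  V(1,0) = exp(-r*dt) * [p*5.511459 + (1-p)*1.520218] = 3.498631
  V(1,1) = exp(-r*dt) * [p*1.520218 + (1-p)*0.091031] = 0.799850
  V(0,0) = exp(-r*dt) * [p*3.498631 + (1-p)*0.799850] = 2.137800


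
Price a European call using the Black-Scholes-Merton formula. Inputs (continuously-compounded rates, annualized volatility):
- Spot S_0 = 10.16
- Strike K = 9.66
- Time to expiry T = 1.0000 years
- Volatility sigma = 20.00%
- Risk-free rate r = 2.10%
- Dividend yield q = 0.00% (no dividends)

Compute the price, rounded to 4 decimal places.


d1 = (ln(S/K) + (r - q + 0.5*sigma^2) * T) / (sigma * sqrt(T)) = 0.45732397
d2 = d1 - sigma * sqrt(T) = 0.25732397
exp(-rT) = 0.97921896; exp(-qT) = 1.00000000
C = S_0 * exp(-qT) * N(d1) - K * exp(-rT) * N(d2)
N(d1) = 0.67628090; N(d2) = 0.60153565
C = 10.1600 * 1.00000000 * 0.67628090 - 9.6600 * 0.97921896 * 0.60153565 = 1.1809

Answer: Price = 1.1809


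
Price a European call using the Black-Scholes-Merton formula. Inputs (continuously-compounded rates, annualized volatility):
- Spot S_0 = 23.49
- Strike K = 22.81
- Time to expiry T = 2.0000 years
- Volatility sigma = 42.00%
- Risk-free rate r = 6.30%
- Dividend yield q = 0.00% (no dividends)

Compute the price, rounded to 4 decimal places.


d1 = (ln(S/K) + (r - q + 0.5*sigma^2) * T) / (sigma * sqrt(T)) = 0.55857355
d2 = d1 - sigma * sqrt(T) = -0.03539615
exp(-rT) = 0.88161485; exp(-qT) = 1.00000000
C = S_0 * exp(-qT) * N(d1) - K * exp(-rT) * N(d2)
N(d1) = 0.71177360; N(d2) = 0.48588193
C = 23.4900 * 1.00000000 * 0.71177360 - 22.8100 * 0.88161485 * 0.48588193 = 6.9487

Answer: Price = 6.9487


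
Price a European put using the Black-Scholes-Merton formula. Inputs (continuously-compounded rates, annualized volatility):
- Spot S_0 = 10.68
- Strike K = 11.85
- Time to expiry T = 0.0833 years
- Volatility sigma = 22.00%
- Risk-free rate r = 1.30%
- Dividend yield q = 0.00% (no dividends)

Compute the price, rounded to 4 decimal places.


Answer: Price = 1.1730

Derivation:
d1 = (ln(S/K) + (r - q + 0.5*sigma^2) * T) / (sigma * sqrt(T)) = -1.58839217
d2 = d1 - sigma * sqrt(T) = -1.65188800
exp(-rT) = 0.99891769; exp(-qT) = 1.00000000
P = K * exp(-rT) * N(-d2) - S_0 * exp(-qT) * N(-d1)
N(-d1) = 0.94390116; N(-d2) = 0.95072131
P = 11.8500 * 0.99891769 * 0.95072131 - 10.6800 * 1.00000000 * 0.94390116 = 1.1730


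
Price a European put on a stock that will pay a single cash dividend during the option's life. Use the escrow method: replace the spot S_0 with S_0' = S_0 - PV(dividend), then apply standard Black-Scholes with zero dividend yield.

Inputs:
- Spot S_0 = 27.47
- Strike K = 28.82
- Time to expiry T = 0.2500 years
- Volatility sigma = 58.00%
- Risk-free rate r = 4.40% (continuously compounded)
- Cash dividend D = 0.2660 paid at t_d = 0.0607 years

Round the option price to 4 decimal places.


Answer: Price = 3.9026

Derivation:
PV(D) = D * exp(-r * t_d) = 0.2660 * 0.99733276 = 0.26529052
S_0' = S_0 - PV(D) = 27.4700 - 0.26529052 = 27.20470948
d1 = (ln(S_0'/K) + (r + sigma^2/2)*T) / (sigma*sqrt(T)) = -0.01596376
d2 = d1 - sigma*sqrt(T) = -0.30596376
exp(-rT) = 0.98906028
N(-d1) = 0.50636835; N(-d2) = 0.62018388
P = K * exp(-rT) * N(-d2) - S_0' * N(-d1) = 28.8200 * 0.98906028 * 0.62018388 - 27.20470948 * 0.50636835 = 3.9026


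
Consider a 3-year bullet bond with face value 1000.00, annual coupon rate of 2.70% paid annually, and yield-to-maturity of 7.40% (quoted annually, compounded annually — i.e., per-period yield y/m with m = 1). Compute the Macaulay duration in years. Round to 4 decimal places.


Coupon per period c = face * coupon_rate / m = 27.000000
Periods per year m = 1; per-period yield y/m = 0.074000
Number of cashflows N = 3
Cashflows (t years, CF_t, discount factor 1/(1+y/m)^(m*t), PV):
  t = 1.0000: CF_t = 27.000000, DF = 0.931099, PV = 25.139665
  t = 2.0000: CF_t = 27.000000, DF = 0.866945, PV = 23.407509
  t = 3.0000: CF_t = 1027.000000, DF = 0.807211, PV = 829.005858
Price P = sum_t PV_t = 877.553032
Macaulay numerator sum_t t * PV_t:
  t * PV_t at t = 1.0000: 25.139665
  t * PV_t at t = 2.0000: 46.815018
  t * PV_t at t = 3.0000: 2487.017575
Macaulay duration D = (sum_t t * PV_t) / P = 2558.972258 / 877.553032 = 2.916031

Answer: Macaulay duration = 2.9160 years


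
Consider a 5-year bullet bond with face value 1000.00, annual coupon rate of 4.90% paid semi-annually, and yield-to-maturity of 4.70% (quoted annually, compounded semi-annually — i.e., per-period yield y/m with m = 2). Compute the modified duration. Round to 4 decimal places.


Coupon per period c = face * coupon_rate / m = 24.500000
Periods per year m = 2; per-period yield y/m = 0.023500
Number of cashflows N = 10
Cashflows (t years, CF_t, discount factor 1/(1+y/m)^(m*t), PV):
  t = 0.5000: CF_t = 24.500000, DF = 0.977040, PV = 23.937469
  t = 1.0000: CF_t = 24.500000, DF = 0.954606, PV = 23.387855
  t = 1.5000: CF_t = 24.500000, DF = 0.932688, PV = 22.850860
  t = 2.0000: CF_t = 24.500000, DF = 0.911273, PV = 22.326194
  t = 2.5000: CF_t = 24.500000, DF = 0.890350, PV = 21.813575
  t = 3.0000: CF_t = 24.500000, DF = 0.869907, PV = 21.312726
  t = 3.5000: CF_t = 24.500000, DF = 0.849934, PV = 20.823377
  t = 4.0000: CF_t = 24.500000, DF = 0.830419, PV = 20.345263
  t = 4.5000: CF_t = 24.500000, DF = 0.811352, PV = 19.878127
  t = 5.0000: CF_t = 1024.500000, DF = 0.792723, PV = 812.144846
Price P = sum_t PV_t = 1008.820292
First compute Macaulay numerator sum_t t * PV_t:
  t * PV_t at t = 0.5000: 11.968735
  t * PV_t at t = 1.0000: 23.387855
  t * PV_t at t = 1.5000: 34.276290
  t * PV_t at t = 2.0000: 44.652388
  t * PV_t at t = 2.5000: 54.533938
  t * PV_t at t = 3.0000: 63.938178
  t * PV_t at t = 3.5000: 72.881818
  t * PV_t at t = 4.0000: 81.381052
  t * PV_t at t = 4.5000: 89.451572
  t * PV_t at t = 5.0000: 4060.724232
Macaulay duration D = 4537.196057 / 1008.820292 = 4.497527
Modified duration = D / (1 + y/m) = 4.497527 / (1 + 0.023500) = 4.394261

Answer: Modified duration = 4.3943


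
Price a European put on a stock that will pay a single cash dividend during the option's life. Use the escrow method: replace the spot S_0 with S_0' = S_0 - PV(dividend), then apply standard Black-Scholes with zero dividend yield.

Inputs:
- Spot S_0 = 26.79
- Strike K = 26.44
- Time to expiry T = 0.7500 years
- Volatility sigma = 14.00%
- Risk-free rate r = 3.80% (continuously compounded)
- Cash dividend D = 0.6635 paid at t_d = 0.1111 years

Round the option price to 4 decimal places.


PV(D) = D * exp(-r * t_d) = 0.6635 * 0.99578710 = 0.66070474
S_0' = S_0 - PV(D) = 26.7900 - 0.66070474 = 26.12929526
d1 = (ln(S_0'/K) + (r + sigma^2/2)*T) / (sigma*sqrt(T)) = 0.19818862
d2 = d1 - sigma*sqrt(T) = 0.07694507
exp(-rT) = 0.97190229
N(-d1) = 0.42144874; N(-d2) = 0.46933362
P = K * exp(-rT) * N(-d2) - S_0' * N(-d1) = 26.4400 * 0.97190229 * 0.46933362 - 26.12929526 * 0.42144874 = 1.0484

Answer: Price = 1.0484


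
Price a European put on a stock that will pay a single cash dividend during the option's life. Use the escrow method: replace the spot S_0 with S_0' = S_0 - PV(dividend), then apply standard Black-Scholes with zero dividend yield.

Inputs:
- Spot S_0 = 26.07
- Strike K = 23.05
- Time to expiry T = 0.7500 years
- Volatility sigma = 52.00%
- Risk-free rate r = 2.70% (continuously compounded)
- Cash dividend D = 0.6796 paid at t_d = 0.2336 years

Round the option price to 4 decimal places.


PV(D) = D * exp(-r * t_d) = 0.6796 * 0.99371265 = 0.67532712
S_0' = S_0 - PV(D) = 26.0700 - 0.67532712 = 25.39467288
d1 = (ln(S_0'/K) + (r + sigma^2/2)*T) / (sigma*sqrt(T)) = 0.48524881
d2 = d1 - sigma*sqrt(T) = 0.03491560
exp(-rT) = 0.97995365
N(-d1) = 0.31374993; N(-d2) = 0.48607352
P = K * exp(-rT) * N(-d2) - S_0' * N(-d1) = 23.0500 * 0.97995365 * 0.48607352 - 25.39467288 * 0.31374993 = 3.0118

Answer: Price = 3.0118


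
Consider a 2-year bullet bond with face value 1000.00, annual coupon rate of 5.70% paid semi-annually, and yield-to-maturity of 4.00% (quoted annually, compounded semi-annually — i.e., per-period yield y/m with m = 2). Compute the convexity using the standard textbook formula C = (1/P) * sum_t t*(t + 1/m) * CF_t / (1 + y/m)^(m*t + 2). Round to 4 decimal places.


Answer: Convexity = 4.5495

Derivation:
Coupon per period c = face * coupon_rate / m = 28.500000
Periods per year m = 2; per-period yield y/m = 0.020000
Number of cashflows N = 4
Cashflows (t years, CF_t, discount factor 1/(1+y/m)^(m*t), PV):
  t = 0.5000: CF_t = 28.500000, DF = 0.980392, PV = 27.941176
  t = 1.0000: CF_t = 28.500000, DF = 0.961169, PV = 27.393310
  t = 1.5000: CF_t = 28.500000, DF = 0.942322, PV = 26.856187
  t = 2.0000: CF_t = 1028.500000, DF = 0.923845, PV = 950.175021
Price P = sum_t PV_t = 1032.365694
Convexity numerator sum_t t*(t + 1/m) * CF_t / (1+y/m)^(m*t + 2):
  t = 0.5000: term = 13.428093
  t = 1.0000: term = 39.494392
  t = 1.5000: term = 77.439984
  t = 2.0000: term = 4566.392833
Convexity = (1/P) * sum = 4696.755302 / 1032.365694 = 4.549507


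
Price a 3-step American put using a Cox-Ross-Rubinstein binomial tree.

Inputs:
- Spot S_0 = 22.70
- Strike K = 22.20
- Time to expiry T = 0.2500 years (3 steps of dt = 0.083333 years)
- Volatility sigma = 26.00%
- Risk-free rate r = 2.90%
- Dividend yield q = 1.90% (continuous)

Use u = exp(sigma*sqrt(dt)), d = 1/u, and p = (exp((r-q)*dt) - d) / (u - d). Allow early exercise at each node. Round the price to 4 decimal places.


Answer: Price = V(0,0) = 0.9889

Derivation:
dt = T/N = 0.083333
u = exp(sigma*sqrt(dt)) = 1.077944; d = 1/u = 0.927692
p = (exp((r-q)*dt) - d) / (u - d) = 0.486793
Discount per step: exp(-r*dt) = 0.997586
Stock lattice S(k, i) with i counting down-moves:
  k=0: S(0,0) = 22.7000
  k=1: S(1,0) = 24.4693; S(1,1) = 21.0586
  k=2: S(2,0) = 26.3766; S(2,1) = 22.7000; S(2,2) = 19.5359
  k=3: S(3,0) = 28.4325; S(3,1) = 24.4693; S(3,2) = 21.0586; S(3,3) = 18.1233
Terminal payoffs V(N, i) = max(K - S_T, 0):
  V(3,0) = 0.000000; V(3,1) = 0.000000; V(3,2) = 1.141392; V(3,3) = 4.076702
Backward induction: V(k, i) = exp(-r*dt) * [p * V(k+1, i) + (1-p) * V(k+1, i+1)]; then take max(V_cont, immediate exercise) for American.
  V(2,0) = exp(-r*dt) * [p*0.000000 + (1-p)*0.000000] = 0.000000; exercise = 0.000000; V(2,0) = max -> 0.000000
  V(2,1) = exp(-r*dt) * [p*0.000000 + (1-p)*1.141392] = 0.584356; exercise = 0.000000; V(2,1) = max -> 0.584356
  V(2,2) = exp(-r*dt) * [p*1.141392 + (1-p)*4.076702] = 2.641421; exercise = 2.664099; V(2,2) = max -> 2.664099
  V(1,0) = exp(-r*dt) * [p*0.000000 + (1-p)*0.584356] = 0.299172; exercise = 0.000000; V(1,0) = max -> 0.299172
  V(1,1) = exp(-r*dt) * [p*0.584356 + (1-p)*2.664099] = 1.647707; exercise = 1.141392; V(1,1) = max -> 1.647707
  V(0,0) = exp(-r*dt) * [p*0.299172 + (1-p)*1.647707] = 0.988856; exercise = 0.000000; V(0,0) = max -> 0.988856


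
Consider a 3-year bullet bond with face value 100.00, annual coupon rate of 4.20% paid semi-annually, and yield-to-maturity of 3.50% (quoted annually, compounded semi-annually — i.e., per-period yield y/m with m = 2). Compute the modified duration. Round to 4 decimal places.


Coupon per period c = face * coupon_rate / m = 2.100000
Periods per year m = 2; per-period yield y/m = 0.017500
Number of cashflows N = 6
Cashflows (t years, CF_t, discount factor 1/(1+y/m)^(m*t), PV):
  t = 0.5000: CF_t = 2.100000, DF = 0.982801, PV = 2.063882
  t = 1.0000: CF_t = 2.100000, DF = 0.965898, PV = 2.028385
  t = 1.5000: CF_t = 2.100000, DF = 0.949285, PV = 1.993499
  t = 2.0000: CF_t = 2.100000, DF = 0.932959, PV = 1.959213
  t = 2.5000: CF_t = 2.100000, DF = 0.916913, PV = 1.925516
  t = 3.0000: CF_t = 102.100000, DF = 0.901143, PV = 92.006654
Price P = sum_t PV_t = 101.977149
First compute Macaulay numerator sum_t t * PV_t:
  t * PV_t at t = 0.5000: 1.031941
  t * PV_t at t = 1.0000: 2.028385
  t * PV_t at t = 1.5000: 2.990249
  t * PV_t at t = 2.0000: 3.918426
  t * PV_t at t = 2.5000: 4.813791
  t * PV_t at t = 3.0000: 276.019961
Macaulay duration D = 290.802752 / 101.977149 = 2.851646
Modified duration = D / (1 + y/m) = 2.851646 / (1 + 0.017500) = 2.802601

Answer: Modified duration = 2.8026


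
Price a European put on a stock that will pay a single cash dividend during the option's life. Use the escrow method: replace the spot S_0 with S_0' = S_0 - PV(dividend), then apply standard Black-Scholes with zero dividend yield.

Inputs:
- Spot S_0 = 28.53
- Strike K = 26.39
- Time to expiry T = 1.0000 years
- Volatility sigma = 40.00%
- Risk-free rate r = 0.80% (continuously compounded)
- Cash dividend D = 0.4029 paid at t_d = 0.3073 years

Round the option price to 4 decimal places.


Answer: Price = 3.3984

Derivation:
PV(D) = D * exp(-r * t_d) = 0.4029 * 0.99754462 = 0.40191073
S_0' = S_0 - PV(D) = 28.5300 - 0.40191073 = 28.12808927
d1 = (ln(S_0'/K) + (r + sigma^2/2)*T) / (sigma*sqrt(T)) = 0.37945886
d2 = d1 - sigma*sqrt(T) = -0.02054114
exp(-rT) = 0.99203191
N(-d1) = 0.35217357; N(-d2) = 0.50819415
P = K * exp(-rT) * N(-d2) - S_0' * N(-d1) = 26.3900 * 0.99203191 * 0.50819415 - 28.12808927 * 0.35217357 = 3.3984


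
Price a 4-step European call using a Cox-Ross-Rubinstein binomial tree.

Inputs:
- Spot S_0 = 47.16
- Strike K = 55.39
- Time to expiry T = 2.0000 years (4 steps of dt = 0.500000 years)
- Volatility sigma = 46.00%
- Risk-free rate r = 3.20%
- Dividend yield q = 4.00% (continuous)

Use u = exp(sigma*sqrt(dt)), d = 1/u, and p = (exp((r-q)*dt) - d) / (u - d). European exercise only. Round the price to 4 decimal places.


Answer: Price = V(0,0) = 8.6677

Derivation:
dt = T/N = 0.500000
u = exp(sigma*sqrt(dt)) = 1.384403; d = 1/u = 0.722333
p = (exp((r-q)*dt) - d) / (u - d) = 0.413363
Discount per step: exp(-r*dt) = 0.984127
Stock lattice S(k, i) with i counting down-moves:
  k=0: S(0,0) = 47.1600
  k=1: S(1,0) = 65.2885; S(1,1) = 34.0652
  k=2: S(2,0) = 90.3855; S(2,1) = 47.1600; S(2,2) = 24.6064
  k=3: S(3,0) = 125.1300; S(3,1) = 65.2885; S(3,2) = 34.0652; S(3,3) = 17.7740
  k=4: S(4,0) = 173.2304; S(4,1) = 90.3855; S(4,2) = 47.1600; S(4,3) = 24.6064; S(4,4) = 12.8388
Terminal payoffs V(N, i) = max(S_T - K, 0):
  V(4,0) = 117.840409; V(4,1) = 34.995541; V(4,2) = 0.000000; V(4,3) = 0.000000; V(4,4) = 0.000000
Backward induction: V(k, i) = exp(-r*dt) * [p * V(k+1, i) + (1-p) * V(k+1, i+1)].
  V(3,0) = exp(-r*dt) * [p*117.840409 + (1-p)*34.995541] = 68.141477
  V(3,1) = exp(-r*dt) * [p*34.995541 + (1-p)*0.000000] = 14.236235
  V(3,2) = exp(-r*dt) * [p*0.000000 + (1-p)*0.000000] = 0.000000
  V(3,3) = exp(-r*dt) * [p*0.000000 + (1-p)*0.000000] = 0.000000
  V(2,0) = exp(-r*dt) * [p*68.141477 + (1-p)*14.236235] = 35.938996
  V(2,1) = exp(-r*dt) * [p*14.236235 + (1-p)*0.000000] = 5.791321
  V(2,2) = exp(-r*dt) * [p*0.000000 + (1-p)*0.000000] = 0.000000
  V(1,0) = exp(-r*dt) * [p*35.938996 + (1-p)*5.791321] = 17.963513
  V(1,1) = exp(-r*dt) * [p*5.791321 + (1-p)*0.000000] = 2.355917
  V(0,0) = exp(-r*dt) * [p*17.963513 + (1-p)*2.355917] = 8.667715


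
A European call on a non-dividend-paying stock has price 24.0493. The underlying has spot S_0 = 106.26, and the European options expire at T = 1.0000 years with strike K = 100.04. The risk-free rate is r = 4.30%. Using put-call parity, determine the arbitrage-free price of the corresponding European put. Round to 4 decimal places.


Put-call parity: C - P = S_0 * exp(-qT) - K * exp(-rT).
S_0 * exp(-qT) = 106.2600 * 1.00000000 = 106.26000000
K * exp(-rT) = 100.0400 * 0.95791139 = 95.82945546
P = C - S*exp(-qT) + K*exp(-rT)
P = 24.0493 - 106.26000000 + 95.82945546 = 13.6188

Answer: Put price = 13.6188


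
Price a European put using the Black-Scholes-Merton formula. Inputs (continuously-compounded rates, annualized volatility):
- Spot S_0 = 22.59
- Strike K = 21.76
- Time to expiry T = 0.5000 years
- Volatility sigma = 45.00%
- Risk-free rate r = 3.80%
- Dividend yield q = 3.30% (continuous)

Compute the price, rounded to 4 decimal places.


Answer: Price = 2.3404

Derivation:
d1 = (ln(S/K) + (r - q + 0.5*sigma^2) * T) / (sigma * sqrt(T)) = 0.28459919
d2 = d1 - sigma * sqrt(T) = -0.03359886
exp(-rT) = 0.98117936; exp(-qT) = 0.98363538
P = K * exp(-rT) * N(-d2) - S_0 * exp(-qT) * N(-d1)
N(-d1) = 0.38797562; N(-d2) = 0.51340148
P = 21.7600 * 0.98117936 * 0.51340148 - 22.5900 * 0.98363538 * 0.38797562 = 2.3404


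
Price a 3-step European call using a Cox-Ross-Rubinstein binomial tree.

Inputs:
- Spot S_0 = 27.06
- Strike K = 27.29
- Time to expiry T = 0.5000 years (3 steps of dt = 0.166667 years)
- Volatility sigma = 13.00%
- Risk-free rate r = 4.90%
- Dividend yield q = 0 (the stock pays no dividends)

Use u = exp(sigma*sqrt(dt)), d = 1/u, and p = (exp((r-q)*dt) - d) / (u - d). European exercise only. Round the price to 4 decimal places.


Answer: Price = V(0,0) = 1.2826

Derivation:
dt = T/N = 0.166667
u = exp(sigma*sqrt(dt)) = 1.054506; d = 1/u = 0.948311
p = (exp((r-q)*dt) - d) / (u - d) = 0.563953
Discount per step: exp(-r*dt) = 0.991867
Stock lattice S(k, i) with i counting down-moves:
  k=0: S(0,0) = 27.0600
  k=1: S(1,0) = 28.5349; S(1,1) = 25.6613
  k=2: S(2,0) = 30.0902; S(2,1) = 27.0600; S(2,2) = 24.3349
  k=3: S(3,0) = 31.7303; S(3,1) = 28.5349; S(3,2) = 25.6613; S(3,3) = 23.0771
Terminal payoffs V(N, i) = max(S_T - K, 0):
  V(3,0) = 4.440344; V(3,1) = 1.244929; V(3,2) = 0.000000; V(3,3) = 0.000000
Backward induction: V(k, i) = exp(-r*dt) * [p * V(k+1, i) + (1-p) * V(k+1, i+1)].
  V(2,0) = exp(-r*dt) * [p*4.440344 + (1-p)*1.244929] = 3.022210
  V(2,1) = exp(-r*dt) * [p*1.244929 + (1-p)*0.000000] = 0.696371
  V(2,2) = exp(-r*dt) * [p*0.000000 + (1-p)*0.000000] = 0.000000
  V(1,0) = exp(-r*dt) * [p*3.022210 + (1-p)*0.696371] = 1.991702
  V(1,1) = exp(-r*dt) * [p*0.696371 + (1-p)*0.000000] = 0.389526
  V(0,0) = exp(-r*dt) * [p*1.991702 + (1-p)*0.389526] = 1.282561
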